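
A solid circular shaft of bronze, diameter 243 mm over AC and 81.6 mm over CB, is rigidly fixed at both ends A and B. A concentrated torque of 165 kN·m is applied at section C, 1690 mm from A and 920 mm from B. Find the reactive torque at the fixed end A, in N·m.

Compatibility: T_A·a/J_AC = T_B·b/J_CB with T_A + T_B = T₀.
J_AC = 3.42×10^-4 m⁴, J_CB = 4.35×10^-6 m⁴, so T_A = T₀·(J_AC/a)/((J_AC/a)+(J_CB/b)) = 161200 N·m, T_B = 3766 N·m.

161000 N·m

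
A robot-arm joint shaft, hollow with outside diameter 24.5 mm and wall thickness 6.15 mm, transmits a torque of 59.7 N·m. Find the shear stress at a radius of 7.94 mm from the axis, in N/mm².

J = π(d_o⁴ − d_i⁴)/32 = π(0.0245⁴ − 0.0122⁴)/32 = 3.320×10^-8 m⁴.
Shear stress varies linearly with radius: τ = T·r/J = 59.70 × 0.00794 / 3.320×10^-8 = 1.428×10^7 Pa.

14.3 N/mm²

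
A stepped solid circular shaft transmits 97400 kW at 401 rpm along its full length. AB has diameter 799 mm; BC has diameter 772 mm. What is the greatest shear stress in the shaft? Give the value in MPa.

25.7 MPa

ω = 2π·401/60 = 41.99 rad/s, so T = P/ω = 97400×10³ / 41.99 = 2.319e6 N·m.
Under the same torque, τ_max = 16T/(πd³) is largest where d is smallest — segment BC (d = 772 mm).
τ_max = 16·2.319e6/(π·(0.772)³) = 2.567×10^7 Pa.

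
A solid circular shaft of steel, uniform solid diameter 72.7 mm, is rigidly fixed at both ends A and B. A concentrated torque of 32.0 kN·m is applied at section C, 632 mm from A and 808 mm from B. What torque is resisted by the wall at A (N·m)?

With uniform GJ and both ends fixed, compatibility θ_AC = θ_CB gives T_A·a = T_B·b, together with T_A + T_B = T₀.
T_A = T₀·b/(a+b) = 32000·808/1440 = 17960 N·m; T_B = 14040 N·m.

18000 N·m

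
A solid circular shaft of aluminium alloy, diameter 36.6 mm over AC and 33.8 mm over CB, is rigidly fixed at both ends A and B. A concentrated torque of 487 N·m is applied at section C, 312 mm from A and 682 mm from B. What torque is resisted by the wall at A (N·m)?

Compatibility: T_A·a/J_AC = T_B·b/J_CB with T_A + T_B = T₀.
J_AC = 1.76×10^-7 m⁴, J_CB = 1.28×10^-7 m⁴, so T_A = T₀·(J_AC/a)/((J_AC/a)+(J_CB/b)) = 365.4 N·m, T_B = 121.6 N·m.

365 N·m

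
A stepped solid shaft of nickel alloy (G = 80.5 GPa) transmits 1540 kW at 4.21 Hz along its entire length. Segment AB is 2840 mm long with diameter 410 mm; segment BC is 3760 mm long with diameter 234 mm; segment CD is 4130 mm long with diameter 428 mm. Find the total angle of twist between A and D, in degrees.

0.624°

ω = 2π·4.21 = 26.45 rad/s, so T = P/ω = 1540×10³ / 26.45 = 58220 N·m.
J_AB = π(0.410)⁴/32 = 2.77×10^-3 m⁴; J_BC = π(0.234)⁴/32 = 2.94×10^-4 m⁴; J_CD = π(0.428)⁴/32 = 3.29×10^-3 m⁴.
θ = (T/G)·Σ L_i/J_i = (58220/80.5×10⁹)·(2.84/2.77×10^-3 + 3.76/2.94×10^-4 + 4.13/3.29×10^-3) = 0.01089 rad.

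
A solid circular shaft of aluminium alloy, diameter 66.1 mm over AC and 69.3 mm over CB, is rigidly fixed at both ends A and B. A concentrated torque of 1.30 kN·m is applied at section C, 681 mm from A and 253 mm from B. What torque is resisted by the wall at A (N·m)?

Compatibility: T_A·a/J_AC = T_B·b/J_CB with T_A + T_B = T₀.
J_AC = 1.87×10^-6 m⁴, J_CB = 2.26×10^-6 m⁴, so T_A = T₀·(J_AC/a)/((J_AC/a)+(J_CB/b)) = 305.7 N·m, T_B = 994.3 N·m.

306 N·m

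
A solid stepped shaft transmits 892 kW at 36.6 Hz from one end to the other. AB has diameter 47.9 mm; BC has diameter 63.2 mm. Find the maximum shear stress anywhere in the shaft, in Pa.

ω = 2π·36.6 = 230.0 rad/s, so T = P/ω = 892×10³ / 230.0 = 3879 N·m.
Under the same torque, τ_max = 16T/(πd³) is largest where d is smallest — segment AB (d = 47.9 mm).
τ_max = 16·3879/(π·(0.0479)³) = 1.797×10^8 Pa.

1.80e8 Pa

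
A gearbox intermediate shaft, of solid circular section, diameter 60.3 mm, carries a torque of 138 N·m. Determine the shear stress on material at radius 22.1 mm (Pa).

2.35e6 Pa

J = πd⁴/32 = π(0.0603)⁴/32 = 1.298×10^-6 m⁴.
Shear stress varies linearly with radius: τ = T·r/J = 138.0 × 0.0221 / 1.298×10^-6 = 2.350×10^6 Pa.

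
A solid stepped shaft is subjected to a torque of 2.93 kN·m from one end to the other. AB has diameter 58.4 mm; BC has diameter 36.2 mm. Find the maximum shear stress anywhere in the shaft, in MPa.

315 MPa

Under the same torque, τ_max = 16T/(πd³) is largest where d is smallest — segment BC (d = 36.2 mm).
τ_max = 16·2930/(π·(0.0362)³) = 3.146×10^8 Pa.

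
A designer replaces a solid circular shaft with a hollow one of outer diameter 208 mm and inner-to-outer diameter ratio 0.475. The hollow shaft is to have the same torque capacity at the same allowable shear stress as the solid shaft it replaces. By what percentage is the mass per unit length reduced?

Equal τ_max and T ⇒ the solid shaft needs d_s³ = d_o³(1−k⁴), so d_s = 208·(1−0.475⁴)^(1/3) = 204.4 mm.
Area ratio A_h/A_s = d_o²(1−k²)/d_s² = (1−k²)/(1−k⁴)^(2/3) = 0.8018.
Mass saving = 1 − 0.8018 = 19.8 %.

19.8 %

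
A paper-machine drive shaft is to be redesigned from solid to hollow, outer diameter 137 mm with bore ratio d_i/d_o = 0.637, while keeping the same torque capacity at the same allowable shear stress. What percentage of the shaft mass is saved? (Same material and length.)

Equal τ_max and T ⇒ the solid shaft needs d_s³ = d_o³(1−k⁴), so d_s = 137·(1−0.637⁴)^(1/3) = 129.0 mm.
Area ratio A_h/A_s = d_o²(1−k²)/d_s² = (1−k²)/(1−k⁴)^(2/3) = 0.6700.
Mass saving = 1 − 0.6700 = 33.0 %.

33.0 %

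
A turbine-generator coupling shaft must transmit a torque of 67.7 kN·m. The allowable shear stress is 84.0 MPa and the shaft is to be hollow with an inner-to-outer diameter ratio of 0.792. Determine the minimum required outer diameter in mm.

189 mm

For a hollow shaft with d_i/d_o = 0.792: τ_max = 16T/(π d_o³ (1−k⁴)), so d_o = [16T/(π τ_allow (1−k⁴))]^(1/3) = [16·67700/(π·8.40×10^7·0.6065)]^(1/3) = 0.1892 m.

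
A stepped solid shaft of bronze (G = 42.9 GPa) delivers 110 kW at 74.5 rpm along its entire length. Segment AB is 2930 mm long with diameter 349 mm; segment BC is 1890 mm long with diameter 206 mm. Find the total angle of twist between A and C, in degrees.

0.239°

ω = 2π·74.5/60 = 7.802 rad/s, so T = P/ω = 110×10³ / 7.802 = 14100 N·m.
J_AB = π(0.349)⁴/32 = 1.46×10^-3 m⁴; J_BC = π(0.206)⁴/32 = 1.77×10^-4 m⁴.
θ = (T/G)·Σ L_i/J_i = (14100/42.9×10⁹)·(2.93/1.46×10^-3 + 1.89/1.77×10^-4) = 4.175×10^-3 rad.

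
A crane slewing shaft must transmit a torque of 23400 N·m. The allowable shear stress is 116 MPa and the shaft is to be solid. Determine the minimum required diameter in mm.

101 mm

For a solid shaft τ_max = 16T/(πd³), so d = (16T/(π τ_allow))^(1/3) = (16·23400/(π·1.16×10^8))^(1/3) = 0.1009 m.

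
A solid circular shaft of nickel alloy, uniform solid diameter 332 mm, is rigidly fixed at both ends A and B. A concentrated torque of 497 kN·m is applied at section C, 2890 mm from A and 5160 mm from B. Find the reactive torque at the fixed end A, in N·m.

319000 N·m

With uniform GJ and both ends fixed, compatibility θ_AC = θ_CB gives T_A·a = T_B·b, together with T_A + T_B = T₀.
T_A = T₀·b/(a+b) = 497000·5160/8050 = 318600 N·m; T_B = 178400 N·m.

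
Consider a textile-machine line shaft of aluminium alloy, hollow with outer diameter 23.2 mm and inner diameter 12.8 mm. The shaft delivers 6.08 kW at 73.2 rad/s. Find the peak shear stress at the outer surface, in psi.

5420 psi

ω = 73.2 rad/s, so T = P/ω = 6.08×10³ / 73.20 = 83.06 N·m.
J = π(d_o⁴ − d_i⁴)/32 = π(0.0232⁴ − 0.0128⁴)/32 = 2.581×10^-8 m⁴.
τ_max = T·r/J = 83.06 × 0.0116 / 2.581×10^-8 = 3.734×10^7 Pa.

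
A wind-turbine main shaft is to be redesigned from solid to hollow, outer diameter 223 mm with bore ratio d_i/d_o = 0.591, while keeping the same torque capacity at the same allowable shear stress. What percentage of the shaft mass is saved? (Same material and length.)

29.0 %

Equal τ_max and T ⇒ the solid shaft needs d_s³ = d_o³(1−k⁴), so d_s = 223·(1−0.591⁴)^(1/3) = 213.5 mm.
Area ratio A_h/A_s = d_o²(1−k²)/d_s² = (1−k²)/(1−k⁴)^(2/3) = 0.7097.
Mass saving = 1 − 0.7097 = 29.0 %.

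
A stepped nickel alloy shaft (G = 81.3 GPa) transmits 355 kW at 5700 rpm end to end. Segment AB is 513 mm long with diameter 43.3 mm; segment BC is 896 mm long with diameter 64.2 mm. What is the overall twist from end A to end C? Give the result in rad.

ω = 2π·5700/60 = 596.9 rad/s, so T = P/ω = 355×10³ / 596.9 = 594.7 N·m.
J_AB = π(0.0433)⁴/32 = 3.45×10^-7 m⁴; J_BC = π(0.0642)⁴/32 = 1.67×10^-6 m⁴.
θ = (T/G)·Σ L_i/J_i = (594.7/81.3×10⁹)·(0.513/3.45×10^-7 + 0.896/1.67×10^-6) = 0.01480 rad.

0.0148 rad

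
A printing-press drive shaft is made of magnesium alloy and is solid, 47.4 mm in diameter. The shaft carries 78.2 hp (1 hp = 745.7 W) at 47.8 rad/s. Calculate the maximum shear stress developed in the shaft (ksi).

ω = 47.8 rad/s, so T = P/ω = 78.2×745.7 / 47.80 = 1220 N·m.
J = πd⁴/32 = π(0.0474)⁴/32 = 4.956×10^-7 m⁴.
τ_max = T·r/J = 1220 × 0.0237 / 4.956×10^-7 = 5.834×10^7 Pa.

8.46 ksi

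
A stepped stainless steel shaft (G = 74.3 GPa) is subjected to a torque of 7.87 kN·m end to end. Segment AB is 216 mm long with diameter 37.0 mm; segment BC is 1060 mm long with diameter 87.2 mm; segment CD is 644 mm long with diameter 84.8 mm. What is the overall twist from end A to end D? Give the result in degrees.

9.03°

J_AB = π(0.0370)⁴/32 = 1.84×10^-7 m⁴; J_BC = π(0.0872)⁴/32 = 5.68×10^-6 m⁴; J_CD = π(0.0848)⁴/32 = 5.08×10^-6 m⁴.
θ = (T/G)·Σ L_i/J_i = (7870/74.3×10⁹)·(0.216/1.84×10^-7 + 1.06/5.68×10^-6 + 0.644/5.08×10^-6) = 0.1576 rad.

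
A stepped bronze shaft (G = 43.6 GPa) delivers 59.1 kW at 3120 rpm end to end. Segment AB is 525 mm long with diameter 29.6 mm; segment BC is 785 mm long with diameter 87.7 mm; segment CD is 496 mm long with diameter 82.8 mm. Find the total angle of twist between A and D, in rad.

0.0299 rad

ω = 2π·3120/60 = 326.7 rad/s, so T = P/ω = 59.1×10³ / 326.7 = 180.9 N·m.
J_AB = π(0.0296)⁴/32 = 7.54×10^-8 m⁴; J_BC = π(0.0877)⁴/32 = 5.81×10^-6 m⁴; J_CD = π(0.0828)⁴/32 = 4.61×10^-6 m⁴.
θ = (T/G)·Σ L_i/J_i = (180.9/43.6×10⁹)·(0.525/7.54×10^-8 + 0.785/5.81×10^-6 + 0.496/4.61×10^-6) = 0.02991 rad.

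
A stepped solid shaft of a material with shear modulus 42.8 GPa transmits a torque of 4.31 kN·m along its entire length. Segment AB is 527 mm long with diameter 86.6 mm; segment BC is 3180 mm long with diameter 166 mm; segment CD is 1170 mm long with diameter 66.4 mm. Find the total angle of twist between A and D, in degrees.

4.33°

J_AB = π(0.0866)⁴/32 = 5.52×10^-6 m⁴; J_BC = π(0.166)⁴/32 = 7.45×10^-5 m⁴; J_CD = π(0.0664)⁴/32 = 1.91×10^-6 m⁴.
θ = (T/G)·Σ L_i/J_i = (4310/42.8×10⁹)·(0.527/5.52×10^-6 + 3.18/7.45×10^-5 + 1.17/1.91×10^-6) = 0.07564 rad.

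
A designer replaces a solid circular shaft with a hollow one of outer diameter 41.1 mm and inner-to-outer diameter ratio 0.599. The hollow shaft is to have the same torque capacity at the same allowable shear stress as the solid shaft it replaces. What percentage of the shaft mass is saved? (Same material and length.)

Equal τ_max and T ⇒ the solid shaft needs d_s³ = d_o³(1−k⁴), so d_s = 41.1·(1−0.599⁴)^(1/3) = 39.25 mm.
Area ratio A_h/A_s = d_o²(1−k²)/d_s² = (1−k²)/(1−k⁴)^(2/3) = 0.7029.
Mass saving = 1 − 0.7029 = 29.7 %.

29.7 %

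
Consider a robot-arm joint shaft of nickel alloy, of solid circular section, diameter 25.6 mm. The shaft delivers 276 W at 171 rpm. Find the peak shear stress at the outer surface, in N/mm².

4.68 N/mm²

ω = 2π·171/60 = 17.91 rad/s, so T = P/ω = 276 / 17.91 = 15.41 N·m.
J = πd⁴/32 = π(0.0256)⁴/32 = 4.217×10^-8 m⁴.
τ_max = T·r/J = 15.41 × 0.0128 / 4.217×10^-8 = 4.679×10^6 Pa.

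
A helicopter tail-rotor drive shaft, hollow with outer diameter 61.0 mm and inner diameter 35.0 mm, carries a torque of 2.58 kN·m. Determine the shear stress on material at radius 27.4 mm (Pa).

J = π(d_o⁴ − d_i⁴)/32 = π(0.0610⁴ − 0.0350⁴)/32 = 1.212×10^-6 m⁴.
Shear stress varies linearly with radius: τ = T·r/J = 2580 × 0.0274 / 1.212×10^-6 = 5.833×10^7 Pa.

5.83e7 Pa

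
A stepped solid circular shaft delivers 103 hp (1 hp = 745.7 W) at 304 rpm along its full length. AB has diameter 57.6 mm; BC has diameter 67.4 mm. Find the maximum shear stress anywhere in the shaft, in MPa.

64.3 MPa

ω = 2π·304/60 = 31.83 rad/s, so T = P/ω = 103×745.7 / 31.83 = 2413 N·m.
Under the same torque, τ_max = 16T/(πd³) is largest where d is smallest — segment AB (d = 57.6 mm).
τ_max = 16·2413/(π·(0.0576)³) = 6.430×10^7 Pa.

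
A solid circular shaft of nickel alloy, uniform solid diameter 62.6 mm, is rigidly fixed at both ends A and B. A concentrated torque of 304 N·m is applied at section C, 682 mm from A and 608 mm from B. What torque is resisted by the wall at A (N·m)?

With uniform GJ and both ends fixed, compatibility θ_AC = θ_CB gives T_A·a = T_B·b, together with T_A + T_B = T₀.
T_A = T₀·b/(a+b) = 304.0·608/1290 = 143.3 N·m; T_B = 160.7 N·m.

143 N·m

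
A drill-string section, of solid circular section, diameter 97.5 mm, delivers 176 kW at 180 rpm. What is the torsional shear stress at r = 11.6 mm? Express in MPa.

ω = 2π·180/60 = 18.85 rad/s, so T = P/ω = 176×10³ / 18.85 = 9337 N·m.
J = πd⁴/32 = π(0.0975)⁴/32 = 8.872×10^-6 m⁴.
Shear stress varies linearly with radius: τ = T·r/J = 9337 × 0.0116 / 8.872×10^-6 = 1.221×10^7 Pa.

12.2 MPa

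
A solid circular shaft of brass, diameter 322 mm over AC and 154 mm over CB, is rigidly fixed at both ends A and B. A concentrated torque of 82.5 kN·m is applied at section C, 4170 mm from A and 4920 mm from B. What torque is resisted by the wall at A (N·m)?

Compatibility: T_A·a/J_AC = T_B·b/J_CB with T_A + T_B = T₀.
J_AC = 1.06×10^-3 m⁴, J_CB = 5.52×10^-5 m⁴, so T_A = T₀·(J_AC/a)/((J_AC/a)+(J_CB/b)) = 79000 N·m, T_B = 3503 N·m.

79000 N·m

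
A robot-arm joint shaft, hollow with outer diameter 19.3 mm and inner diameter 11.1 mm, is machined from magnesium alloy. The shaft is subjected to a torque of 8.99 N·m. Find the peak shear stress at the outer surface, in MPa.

J = π(d_o⁴ − d_i⁴)/32 = π(0.0193⁴ − 0.0111⁴)/32 = 1.213×10^-8 m⁴.
τ_max = T·r/J = 8.990 × 0.00965 / 1.213×10^-8 = 7.151×10^6 Pa.

7.15 MPa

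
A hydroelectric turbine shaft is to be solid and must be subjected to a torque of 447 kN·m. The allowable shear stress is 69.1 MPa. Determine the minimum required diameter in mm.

For a solid shaft τ_max = 16T/(πd³), so d = (16T/(π τ_allow))^(1/3) = (16·447000/(π·6.91×10^7))^(1/3) = 0.3206 m.

321 mm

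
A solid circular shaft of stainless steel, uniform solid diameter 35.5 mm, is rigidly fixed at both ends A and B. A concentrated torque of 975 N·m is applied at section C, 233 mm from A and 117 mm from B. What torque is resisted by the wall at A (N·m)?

With uniform GJ and both ends fixed, compatibility θ_AC = θ_CB gives T_A·a = T_B·b, together with T_A + T_B = T₀.
T_A = T₀·b/(a+b) = 975.0·117/350.0 = 325.9 N·m; T_B = 649.1 N·m.

326 N·m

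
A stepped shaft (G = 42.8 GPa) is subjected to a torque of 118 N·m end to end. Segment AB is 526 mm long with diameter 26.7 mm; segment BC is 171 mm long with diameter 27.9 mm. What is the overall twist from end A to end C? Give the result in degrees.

2.12°

J_AB = π(0.0267)⁴/32 = 4.99×10^-8 m⁴; J_BC = π(0.0279)⁴/32 = 5.95×10^-8 m⁴.
θ = (T/G)·Σ L_i/J_i = (118.0/42.8×10⁹)·(0.526/4.99×10^-8 + 0.171/5.95×10^-8) = 0.03699 rad.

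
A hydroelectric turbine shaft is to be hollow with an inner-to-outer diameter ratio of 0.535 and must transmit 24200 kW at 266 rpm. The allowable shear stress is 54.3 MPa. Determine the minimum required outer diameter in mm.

446 mm

ω = 2π·266/60 = 27.86 rad/s, so T = P/ω = 24200×10³ / 27.86 = 868800 N·m.
For a hollow shaft with d_i/d_o = 0.535: τ_max = 16T/(π d_o³ (1−k⁴)), so d_o = [16T/(π τ_allow (1−k⁴))]^(1/3) = [16·868800/(π·5.43×10^7·0.9181)]^(1/3) = 0.4461 m.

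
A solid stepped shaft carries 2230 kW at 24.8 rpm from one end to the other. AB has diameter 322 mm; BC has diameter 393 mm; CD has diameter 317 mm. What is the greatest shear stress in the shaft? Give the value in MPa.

ω = 2π·24.8/60 = 2.597 rad/s, so T = P/ω = 2230×10³ / 2.597 = 858700 N·m.
Under the same torque, τ_max = 16T/(πd³) is largest where d is smallest — segment CD (d = 317 mm).
τ_max = 16·858700/(π·(0.317)³) = 1.373×10^8 Pa.

137 MPa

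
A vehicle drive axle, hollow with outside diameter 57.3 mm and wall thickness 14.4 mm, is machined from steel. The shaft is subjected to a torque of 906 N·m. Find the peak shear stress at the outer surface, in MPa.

26.1 MPa

J = π(d_o⁴ − d_i⁴)/32 = π(0.0573⁴ − 0.0285⁴)/32 = 9.936×10^-7 m⁴.
τ_max = T·r/J = 906.0 × 0.0286 / 9.936×10^-7 = 2.613×10^7 Pa.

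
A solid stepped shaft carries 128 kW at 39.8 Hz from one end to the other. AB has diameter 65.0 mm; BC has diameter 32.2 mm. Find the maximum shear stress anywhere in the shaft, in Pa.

ω = 2π·39.8 = 250.1 rad/s, so T = P/ω = 128×10³ / 250.1 = 511.9 N·m.
Under the same torque, τ_max = 16T/(πd³) is largest where d is smallest — segment BC (d = 32.2 mm).
τ_max = 16·511.9/(π·(0.0322)³) = 7.808×10^7 Pa.

7.81e7 Pa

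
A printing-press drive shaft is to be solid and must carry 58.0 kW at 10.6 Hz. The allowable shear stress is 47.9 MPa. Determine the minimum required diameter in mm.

45.2 mm

ω = 2π·10.6 = 66.60 rad/s, so T = P/ω = 58.0×10³ / 66.60 = 870.8 N·m.
For a solid shaft τ_max = 16T/(πd³), so d = (16T/(π τ_allow))^(1/3) = (16·870.8/(π·4.79×10^7))^(1/3) = 0.04524 m.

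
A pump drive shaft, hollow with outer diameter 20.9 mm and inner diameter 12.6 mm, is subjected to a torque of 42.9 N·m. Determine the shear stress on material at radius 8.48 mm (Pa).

2.24e7 Pa

J = π(d_o⁴ − d_i⁴)/32 = π(0.0209⁴ − 0.0126⁴)/32 = 1.626×10^-8 m⁴.
Shear stress varies linearly with radius: τ = T·r/J = 42.90 × 0.00848 / 1.626×10^-8 = 2.238×10^7 Pa.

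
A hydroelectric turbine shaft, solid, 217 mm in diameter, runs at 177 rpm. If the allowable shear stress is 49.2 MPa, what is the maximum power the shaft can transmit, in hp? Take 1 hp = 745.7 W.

2450 hp

J = πd⁴/32 = π(0.217)⁴/32 = 2.177×10^-4 m⁴.
T_max = τ_allow·J/r = 4.92×10^7 × 2.177×10^-4 / 0.108 = 98710 N·m.
ω = 2π·177/60 = 18.54 rad/s, so P_max = T_max·ω = 1.830×10^6 W.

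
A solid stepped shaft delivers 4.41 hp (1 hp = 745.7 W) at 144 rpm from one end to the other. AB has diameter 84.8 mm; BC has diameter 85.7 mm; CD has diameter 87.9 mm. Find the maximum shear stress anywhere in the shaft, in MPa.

1.82 MPa

ω = 2π·144/60 = 15.08 rad/s, so T = P/ω = 4.41×745.7 / 15.08 = 218.1 N·m.
Under the same torque, τ_max = 16T/(πd³) is largest where d is smallest — segment AB (d = 84.8 mm).
τ_max = 16·218.1/(π·(0.0848)³) = 1.821×10^6 Pa.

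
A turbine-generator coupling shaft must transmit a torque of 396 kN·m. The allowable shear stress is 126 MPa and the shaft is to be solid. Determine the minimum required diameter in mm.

For a solid shaft τ_max = 16T/(πd³), so d = (16T/(π τ_allow))^(1/3) = (16·396000/(π·1.26×10^8))^(1/3) = 0.2520 m.

252 mm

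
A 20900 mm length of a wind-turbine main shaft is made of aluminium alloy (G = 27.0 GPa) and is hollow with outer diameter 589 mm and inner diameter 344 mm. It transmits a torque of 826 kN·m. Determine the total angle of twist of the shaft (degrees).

J = π(d_o⁴ − d_i⁴)/32 = π(0.589⁴ − 0.344⁴)/32 = 0.01044 m⁴.
θ = T·L/(G·J) = 826000 × 20.9 / (27.0×10⁹ × 0.01044) = 0.06124 rad.

3.51°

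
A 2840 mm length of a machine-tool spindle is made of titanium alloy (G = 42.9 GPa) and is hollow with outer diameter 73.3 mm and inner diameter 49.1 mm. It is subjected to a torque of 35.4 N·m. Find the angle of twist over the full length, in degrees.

0.0593°

J = π(d_o⁴ − d_i⁴)/32 = π(0.0733⁴ − 0.0491⁴)/32 = 2.264×10^-6 m⁴.
θ = T·L/(G·J) = 35.40 × 2.84 / (42.9×10⁹ × 2.264×10^-6) = 1.035×10^-3 rad.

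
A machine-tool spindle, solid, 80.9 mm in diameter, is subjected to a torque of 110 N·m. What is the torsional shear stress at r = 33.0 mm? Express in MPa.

0.863 MPa

J = πd⁴/32 = π(0.0809)⁴/32 = 4.205×10^-6 m⁴.
Shear stress varies linearly with radius: τ = T·r/J = 110.0 × 0.0330 / 4.205×10^-6 = 8.632×10^5 Pa.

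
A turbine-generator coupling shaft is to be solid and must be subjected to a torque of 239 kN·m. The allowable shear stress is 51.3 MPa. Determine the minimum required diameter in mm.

287 mm

For a solid shaft τ_max = 16T/(πd³), so d = (16T/(π τ_allow))^(1/3) = (16·239000/(π·5.13×10^7))^(1/3) = 0.2874 m.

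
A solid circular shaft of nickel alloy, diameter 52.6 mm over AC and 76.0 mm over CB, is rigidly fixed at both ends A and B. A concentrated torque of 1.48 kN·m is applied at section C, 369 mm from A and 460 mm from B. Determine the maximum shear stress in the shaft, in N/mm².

13.4 N/mm²

Compatibility: T_A·a/J_AC = T_B·b/J_CB with T_A + T_B = T₀.
J_AC = 7.52×10^-7 m⁴, J_CB = 3.28×10^-6 m⁴, so T_A = T₀·(J_AC/a)/((J_AC/a)+(J_CB/b)) = 329.2 N·m, T_B = 1151 N·m.
τ in each portion: τ_AC = 1.15×10^7 Pa, τ_CB = 1.34×10^7 Pa; maximum is in CB.
τ_max = T_CB·r/J = 1151·0.0380/3.28×10^-6 = 1.335×10^7 Pa.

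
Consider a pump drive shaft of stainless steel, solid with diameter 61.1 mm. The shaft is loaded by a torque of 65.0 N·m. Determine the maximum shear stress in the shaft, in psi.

210 psi

J = πd⁴/32 = π(0.0611)⁴/32 = 1.368×10^-6 m⁴.
τ_max = T·r/J = 65.00 × 0.0306 / 1.368×10^-6 = 1.451×10^6 Pa.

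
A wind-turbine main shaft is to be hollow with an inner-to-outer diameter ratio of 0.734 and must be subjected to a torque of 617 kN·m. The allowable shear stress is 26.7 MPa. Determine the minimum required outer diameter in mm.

549 mm

For a hollow shaft with d_i/d_o = 0.734: τ_max = 16T/(π d_o³ (1−k⁴)), so d_o = [16T/(π τ_allow (1−k⁴))]^(1/3) = [16·617000/(π·2.67×10^7·0.7097)]^(1/3) = 0.5494 m.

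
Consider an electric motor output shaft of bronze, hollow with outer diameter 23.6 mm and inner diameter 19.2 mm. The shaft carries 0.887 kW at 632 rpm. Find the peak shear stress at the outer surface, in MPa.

9.24 MPa

ω = 2π·632/60 = 66.18 rad/s, so T = P/ω = 0.887×10³ / 66.18 = 13.40 N·m.
J = π(d_o⁴ − d_i⁴)/32 = π(0.0236⁴ − 0.0192⁴)/32 = 1.711×10^-8 m⁴.
τ_max = T·r/J = 13.40 × 0.0118 / 1.711×10^-8 = 9.241×10^6 Pa.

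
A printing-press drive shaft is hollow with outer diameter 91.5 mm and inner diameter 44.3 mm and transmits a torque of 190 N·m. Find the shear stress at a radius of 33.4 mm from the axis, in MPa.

0.976 MPa

J = π(d_o⁴ − d_i⁴)/32 = π(0.0915⁴ − 0.0443⁴)/32 = 6.503×10^-6 m⁴.
Shear stress varies linearly with radius: τ = T·r/J = 190.0 × 0.0334 / 6.503×10^-6 = 9.758×10^5 Pa.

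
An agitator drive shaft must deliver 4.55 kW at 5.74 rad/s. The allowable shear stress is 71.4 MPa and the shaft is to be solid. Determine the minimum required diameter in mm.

ω = 5.74 rad/s, so T = P/ω = 4.55×10³ / 5.740 = 792.7 N·m.
For a solid shaft τ_max = 16T/(πd³), so d = (16T/(π τ_allow))^(1/3) = (16·792.7/(π·7.14×10^7))^(1/3) = 0.03838 m.

38.4 mm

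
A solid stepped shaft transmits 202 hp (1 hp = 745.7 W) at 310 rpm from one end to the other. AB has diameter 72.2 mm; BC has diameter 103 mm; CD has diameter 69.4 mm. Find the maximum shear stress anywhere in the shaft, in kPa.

ω = 2π·310/60 = 32.46 rad/s, so T = P/ω = 202×745.7 / 32.46 = 4640 N·m.
Under the same torque, τ_max = 16T/(πd³) is largest where d is smallest — segment CD (d = 69.4 mm).
τ_max = 16·4640/(π·(0.0694)³) = 7.070×10^7 Pa.

70700 kPa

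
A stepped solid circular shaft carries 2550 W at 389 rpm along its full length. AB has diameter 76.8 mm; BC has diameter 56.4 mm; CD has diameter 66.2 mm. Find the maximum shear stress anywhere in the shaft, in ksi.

0.258 ksi

ω = 2π·389/60 = 40.74 rad/s, so T = P/ω = 2550 / 40.74 = 62.60 N·m.
Under the same torque, τ_max = 16T/(πd³) is largest where d is smallest — segment BC (d = 56.4 mm).
τ_max = 16·62.60/(π·(0.0564)³) = 1.777×10^6 Pa.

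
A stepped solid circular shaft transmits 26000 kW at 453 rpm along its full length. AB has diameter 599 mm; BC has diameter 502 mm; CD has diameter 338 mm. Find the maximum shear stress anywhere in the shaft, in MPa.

72.3 MPa

ω = 2π·453/60 = 47.44 rad/s, so T = P/ω = 26000×10³ / 47.44 = 548100 N·m.
Under the same torque, τ_max = 16T/(πd³) is largest where d is smallest — segment CD (d = 338 mm).
τ_max = 16·548100/(π·(0.338)³) = 7.229×10^7 Pa.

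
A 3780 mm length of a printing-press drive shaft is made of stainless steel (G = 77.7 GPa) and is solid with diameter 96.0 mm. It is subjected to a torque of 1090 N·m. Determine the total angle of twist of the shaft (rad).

0.00636 rad

J = πd⁴/32 = π(0.0960)⁴/32 = 8.338×10^-6 m⁴.
θ = T·L/(G·J) = 1090 × 3.78 / (77.7×10⁹ × 8.338×10^-6) = 6.359×10^-3 rad.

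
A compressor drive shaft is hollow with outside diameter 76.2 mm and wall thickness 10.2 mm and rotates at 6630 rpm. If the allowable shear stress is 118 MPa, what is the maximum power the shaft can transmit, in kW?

J = π(d_o⁴ − d_i⁴)/32 = π(0.0762⁴ − 0.0558⁴)/32 = 2.358×10^-6 m⁴.
T_max = τ_allow·J/r = 1.18×10^8 × 2.358×10^-6 / 0.0381 = 7303 N·m.
ω = 2π·6630/60 = 694.3 rad/s, so P_max = T_max·ω = 5.071×10^6 W.

5070 kW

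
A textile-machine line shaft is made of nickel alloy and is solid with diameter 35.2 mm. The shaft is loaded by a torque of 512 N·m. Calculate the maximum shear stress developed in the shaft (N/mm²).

J = πd⁴/32 = π(0.0352)⁴/32 = 1.507×10^-7 m⁴.
τ_max = T·r/J = 512.0 × 0.0176 / 1.507×10^-7 = 5.979×10^7 Pa.

59.8 N/mm²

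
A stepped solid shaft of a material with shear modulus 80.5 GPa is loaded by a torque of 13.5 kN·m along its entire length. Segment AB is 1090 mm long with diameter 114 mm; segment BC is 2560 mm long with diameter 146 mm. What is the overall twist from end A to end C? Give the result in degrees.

1.18°

J_AB = π(0.114)⁴/32 = 1.66×10^-5 m⁴; J_BC = π(0.146)⁴/32 = 4.46×10^-5 m⁴.
θ = (T/G)·Σ L_i/J_i = (13500/80.5×10⁹)·(1.09/1.66×10^-5 + 2.56/4.46×10^-5) = 0.02065 rad.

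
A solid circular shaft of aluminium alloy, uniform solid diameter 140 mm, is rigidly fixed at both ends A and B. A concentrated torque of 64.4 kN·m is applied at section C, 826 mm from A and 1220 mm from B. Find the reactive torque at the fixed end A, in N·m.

38400 N·m

With uniform GJ and both ends fixed, compatibility θ_AC = θ_CB gives T_A·a = T_B·b, together with T_A + T_B = T₀.
T_A = T₀·b/(a+b) = 64400·1220/2046 = 38400 N·m; T_B = 26000 N·m.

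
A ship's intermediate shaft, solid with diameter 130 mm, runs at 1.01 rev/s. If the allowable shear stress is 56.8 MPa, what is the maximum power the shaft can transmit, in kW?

155 kW

J = πd⁴/32 = π(0.130)⁴/32 = 2.804×10^-5 m⁴.
T_max = τ_allow·J/r = 5.68×10^7 × 2.804×10^-5 / 0.0650 = 24500 N·m.
ω = 2π·1.01 = 6.346 rad/s, so P_max = T_max·ω = 1.555×10^5 W.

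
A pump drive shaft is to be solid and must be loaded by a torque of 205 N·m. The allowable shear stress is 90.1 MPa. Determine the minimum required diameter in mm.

For a solid shaft τ_max = 16T/(πd³), so d = (16T/(π τ_allow))^(1/3) = (16·205.0/(π·9.01×10^7))^(1/3) = 0.02263 m.

22.6 mm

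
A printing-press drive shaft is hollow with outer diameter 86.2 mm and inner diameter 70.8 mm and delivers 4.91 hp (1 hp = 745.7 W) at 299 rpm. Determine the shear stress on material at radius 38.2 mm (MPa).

ω = 2π·299/60 = 31.31 rad/s, so T = P/ω = 4.91×745.7 / 31.31 = 116.9 N·m.
J = π(d_o⁴ − d_i⁴)/32 = π(0.0862⁴ − 0.0708⁴)/32 = 2.954×10^-6 m⁴.
Shear stress varies linearly with radius: τ = T·r/J = 116.9 × 0.0382 / 2.954×10^-6 = 1.512×10^6 Pa.

1.51 MPa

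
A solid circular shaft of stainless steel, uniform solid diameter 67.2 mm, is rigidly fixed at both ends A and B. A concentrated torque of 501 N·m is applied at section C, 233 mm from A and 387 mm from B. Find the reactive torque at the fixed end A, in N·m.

313 N·m

With uniform GJ and both ends fixed, compatibility θ_AC = θ_CB gives T_A·a = T_B·b, together with T_A + T_B = T₀.
T_A = T₀·b/(a+b) = 501.0·387/620.0 = 312.7 N·m; T_B = 188.3 N·m.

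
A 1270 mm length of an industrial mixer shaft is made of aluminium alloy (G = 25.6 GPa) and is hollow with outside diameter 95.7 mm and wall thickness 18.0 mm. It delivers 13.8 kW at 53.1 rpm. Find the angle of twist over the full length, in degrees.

1.01°

ω = 2π·53.1/60 = 5.561 rad/s, so T = P/ω = 13.8×10³ / 5.561 = 2482 N·m.
J = π(d_o⁴ − d_i⁴)/32 = π(0.0957⁴ − 0.0597⁴)/32 = 6.988×10^-6 m⁴.
θ = T·L/(G·J) = 2482 × 1.27 / (25.6×10⁹ × 6.988×10^-6) = 0.01762 rad.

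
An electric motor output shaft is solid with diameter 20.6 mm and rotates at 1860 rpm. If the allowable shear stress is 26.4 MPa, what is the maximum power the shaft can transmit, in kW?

8.83 kW

J = πd⁴/32 = π(0.0206)⁴/32 = 1.768×10^-8 m⁴.
T_max = τ_allow·J/r = 2.64×10^7 × 1.768×10^-8 / 0.0103 = 45.31 N·m.
ω = 2π·1860/60 = 194.8 rad/s, so P_max = T_max·ω = 8826 W.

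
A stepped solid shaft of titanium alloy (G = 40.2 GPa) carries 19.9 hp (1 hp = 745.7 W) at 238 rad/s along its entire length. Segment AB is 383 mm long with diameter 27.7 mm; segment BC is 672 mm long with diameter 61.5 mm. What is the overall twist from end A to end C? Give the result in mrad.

11.0 mrad

ω = 238 rad/s, so T = P/ω = 19.9×745.7 / 238.0 = 62.35 N·m.
J_AB = π(0.0277)⁴/32 = 5.78×10^-8 m⁴; J_BC = π(0.0615)⁴/32 = 1.40×10^-6 m⁴.
θ = (T/G)·Σ L_i/J_i = (62.35/40.2×10⁹)·(0.383/5.78×10^-8 + 0.672/1.40×10^-6) = 0.01102 rad.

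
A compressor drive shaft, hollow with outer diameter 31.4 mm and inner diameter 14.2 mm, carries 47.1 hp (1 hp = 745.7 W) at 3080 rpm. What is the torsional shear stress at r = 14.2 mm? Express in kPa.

16900 kPa

ω = 2π·3080/60 = 322.5 rad/s, so T = P/ω = 47.1×745.7 / 322.5 = 108.9 N·m.
J = π(d_o⁴ − d_i⁴)/32 = π(0.0314⁴ − 0.0142⁴)/32 = 9.145×10^-8 m⁴.
Shear stress varies linearly with radius: τ = T·r/J = 108.9 × 0.0142 / 9.145×10^-8 = 1.691×10^7 Pa.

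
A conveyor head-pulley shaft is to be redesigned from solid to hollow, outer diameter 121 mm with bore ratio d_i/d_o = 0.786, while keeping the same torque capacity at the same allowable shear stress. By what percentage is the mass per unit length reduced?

Equal τ_max and T ⇒ the solid shaft needs d_s³ = d_o³(1−k⁴), so d_s = 121·(1−0.786⁴)^(1/3) = 103.1 mm.
Area ratio A_h/A_s = d_o²(1−k²)/d_s² = (1−k²)/(1−k⁴)^(2/3) = 0.5266.
Mass saving = 1 − 0.5266 = 47.3 %.

47.3 %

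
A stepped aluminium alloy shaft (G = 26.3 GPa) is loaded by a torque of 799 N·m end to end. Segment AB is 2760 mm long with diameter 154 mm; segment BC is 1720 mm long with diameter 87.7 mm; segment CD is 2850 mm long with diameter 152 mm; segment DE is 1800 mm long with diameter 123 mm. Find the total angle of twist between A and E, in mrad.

14.6 mrad

J_AB = π(0.154)⁴/32 = 5.52×10^-5 m⁴; J_BC = π(0.0877)⁴/32 = 5.81×10^-6 m⁴; J_CD = π(0.152)⁴/32 = 5.24×10^-5 m⁴; J_DE = π(0.123)⁴/32 = 2.25×10^-5 m⁴.
θ = (T/G)·Σ L_i/J_i = (799.0/26.3×10⁹)·(2.76/5.52×10^-5 + 1.72/5.81×10^-6 + 2.85/5.24×10^-5 + 1.80/2.25×10^-5) = 0.01460 rad.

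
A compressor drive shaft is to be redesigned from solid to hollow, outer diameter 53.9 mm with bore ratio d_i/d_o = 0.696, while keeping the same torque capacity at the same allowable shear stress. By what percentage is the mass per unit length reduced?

38.4 %

Equal τ_max and T ⇒ the solid shaft needs d_s³ = d_o³(1−k⁴), so d_s = 53.9·(1−0.696⁴)^(1/3) = 49.30 mm.
Area ratio A_h/A_s = d_o²(1−k²)/d_s² = (1−k²)/(1−k⁴)^(2/3) = 0.6162.
Mass saving = 1 − 0.6162 = 38.4 %.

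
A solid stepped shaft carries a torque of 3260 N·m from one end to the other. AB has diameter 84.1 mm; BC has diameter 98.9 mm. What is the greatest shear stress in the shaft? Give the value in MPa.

Under the same torque, τ_max = 16T/(πd³) is largest where d is smallest — segment AB (d = 84.1 mm).
τ_max = 16·3260/(π·(0.0841)³) = 2.791×10^7 Pa.

27.9 MPa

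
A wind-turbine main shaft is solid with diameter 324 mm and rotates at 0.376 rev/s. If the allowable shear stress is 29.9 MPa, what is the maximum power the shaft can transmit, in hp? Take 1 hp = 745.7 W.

J = πd⁴/32 = π(0.324)⁴/32 = 1.082×10^-3 m⁴.
T_max = τ_allow·J/r = 2.99×10^7 × 1.082×10^-3 / 0.162 = 199700 N·m.
ω = 2π·0.376 = 2.362 rad/s, so P_max = T_max·ω = 4.717×10^5 W.

633 hp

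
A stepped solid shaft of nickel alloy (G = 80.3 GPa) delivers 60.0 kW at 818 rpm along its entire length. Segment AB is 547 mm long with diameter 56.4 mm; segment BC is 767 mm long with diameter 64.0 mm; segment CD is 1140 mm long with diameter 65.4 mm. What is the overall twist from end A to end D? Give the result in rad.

0.0144 rad

ω = 2π·818/60 = 85.66 rad/s, so T = P/ω = 60.0×10³ / 85.66 = 700.4 N·m.
J_AB = π(0.0564)⁴/32 = 9.93×10^-7 m⁴; J_BC = π(0.0640)⁴/32 = 1.65×10^-6 m⁴; J_CD = π(0.0654)⁴/32 = 1.80×10^-6 m⁴.
θ = (T/G)·Σ L_i/J_i = (700.4/80.3×10⁹)·(0.547/9.93×10^-7 + 0.767/1.65×10^-6 + 1.14/1.80×10^-6) = 0.01440 rad.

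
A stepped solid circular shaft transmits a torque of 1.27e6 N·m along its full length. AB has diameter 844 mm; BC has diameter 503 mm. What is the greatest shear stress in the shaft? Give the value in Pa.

Under the same torque, τ_max = 16T/(πd³) is largest where d is smallest — segment BC (d = 503 mm).
τ_max = 16·1.270e6/(π·(0.503)³) = 5.082×10^7 Pa.

5.08e7 Pa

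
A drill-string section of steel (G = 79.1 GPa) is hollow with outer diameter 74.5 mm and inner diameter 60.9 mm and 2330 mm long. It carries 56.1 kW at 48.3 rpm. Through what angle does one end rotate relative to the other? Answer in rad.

ω = 2π·48.3/60 = 5.058 rad/s, so T = P/ω = 56.1×10³ / 5.058 = 11090 N·m.
J = π(d_o⁴ − d_i⁴)/32 = π(0.0745⁴ − 0.0609⁴)/32 = 1.674×10^-6 m⁴.
θ = T·L/(G·J) = 11090 × 2.33 / (79.1×10⁹ × 1.674×10^-6) = 0.1952 rad.

0.195 rad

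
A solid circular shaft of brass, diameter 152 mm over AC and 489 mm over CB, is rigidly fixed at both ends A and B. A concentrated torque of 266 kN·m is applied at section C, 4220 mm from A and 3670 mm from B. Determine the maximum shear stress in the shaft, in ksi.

Compatibility: T_A·a/J_AC = T_B·b/J_CB with T_A + T_B = T₀.
J_AC = 5.24×10^-5 m⁴, J_CB = 5.61×10^-3 m⁴, so T_A = T₀·(J_AC/a)/((J_AC/a)+(J_CB/b)) = 2142 N·m, T_B = 263900 N·m.
τ in each portion: τ_AC = 3.11×10^6 Pa, τ_CB = 1.15×10^7 Pa; maximum is in CB.
τ_max = T_CB·r/J = 263900·0.244/5.61×10^-3 = 1.149×10^7 Pa.

1.67 ksi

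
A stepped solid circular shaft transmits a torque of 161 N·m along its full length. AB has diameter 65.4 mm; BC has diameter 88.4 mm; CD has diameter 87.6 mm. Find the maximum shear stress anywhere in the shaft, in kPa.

2930 kPa

Under the same torque, τ_max = 16T/(πd³) is largest where d is smallest — segment AB (d = 65.4 mm).
τ_max = 16·161.0/(π·(0.0654)³) = 2.931×10^6 Pa.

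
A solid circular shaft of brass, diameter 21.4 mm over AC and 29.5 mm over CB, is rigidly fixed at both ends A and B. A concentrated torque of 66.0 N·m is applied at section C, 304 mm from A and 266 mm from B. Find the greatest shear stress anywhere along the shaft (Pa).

Compatibility: T_A·a/J_AC = T_B·b/J_CB with T_A + T_B = T₀.
J_AC = 2.06×10^-8 m⁴, J_CB = 7.44×10^-8 m⁴, so T_A = T₀·(J_AC/a)/((J_AC/a)+(J_CB/b)) = 12.87 N·m, T_B = 53.13 N·m.
τ in each portion: τ_AC = 6.69×10^6 Pa, τ_CB = 1.05×10^7 Pa; maximum is in CB.
τ_max = T_CB·r/J = 53.13·0.0147/7.44×10^-8 = 1.054×10^7 Pa.

1.05e7 Pa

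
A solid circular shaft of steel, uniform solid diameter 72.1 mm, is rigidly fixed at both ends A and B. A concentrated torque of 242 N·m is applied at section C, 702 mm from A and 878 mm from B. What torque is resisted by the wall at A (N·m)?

134 N·m

With uniform GJ and both ends fixed, compatibility θ_AC = θ_CB gives T_A·a = T_B·b, together with T_A + T_B = T₀.
T_A = T₀·b/(a+b) = 242.0·878/1580 = 134.5 N·m; T_B = 107.5 N·m.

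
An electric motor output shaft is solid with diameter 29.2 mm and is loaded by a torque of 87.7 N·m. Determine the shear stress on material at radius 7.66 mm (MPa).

9.41 MPa

J = πd⁴/32 = π(0.0292)⁴/32 = 7.137×10^-8 m⁴.
Shear stress varies linearly with radius: τ = T·r/J = 87.70 × 0.00766 / 7.137×10^-8 = 9.412×10^6 Pa.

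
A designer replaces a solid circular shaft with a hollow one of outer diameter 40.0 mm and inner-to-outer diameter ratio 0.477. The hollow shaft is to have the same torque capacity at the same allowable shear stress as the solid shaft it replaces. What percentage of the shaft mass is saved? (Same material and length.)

20.0 %

Equal τ_max and T ⇒ the solid shaft needs d_s³ = d_o³(1−k⁴), so d_s = 40.0·(1−0.477⁴)^(1/3) = 39.30 mm.
Area ratio A_h/A_s = d_o²(1−k²)/d_s² = (1−k²)/(1−k⁴)^(2/3) = 0.8003.
Mass saving = 1 − 0.8003 = 20.0 %.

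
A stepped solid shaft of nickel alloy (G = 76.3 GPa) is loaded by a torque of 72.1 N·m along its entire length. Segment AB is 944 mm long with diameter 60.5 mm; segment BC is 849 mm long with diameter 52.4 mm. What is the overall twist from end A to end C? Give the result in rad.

J_AB = π(0.0605)⁴/32 = 1.32×10^-6 m⁴; J_BC = π(0.0524)⁴/32 = 7.40×10^-7 m⁴.
θ = (T/G)·Σ L_i/J_i = (72.10/76.3×10⁹)·(0.944/1.32×10^-6 + 0.849/7.40×10^-7) = 1.762×10^-3 rad.

0.00176 rad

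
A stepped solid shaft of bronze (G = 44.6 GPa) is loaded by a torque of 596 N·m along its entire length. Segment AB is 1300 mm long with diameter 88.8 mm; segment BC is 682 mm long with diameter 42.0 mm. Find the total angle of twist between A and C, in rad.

J_AB = π(0.0888)⁴/32 = 6.10×10^-6 m⁴; J_BC = π(0.0420)⁴/32 = 3.05×10^-7 m⁴.
θ = (T/G)·Σ L_i/J_i = (596.0/44.6×10⁹)·(1.30/6.10×10^-6 + 0.682/3.05×10^-7) = 0.03268 rad.

0.0327 rad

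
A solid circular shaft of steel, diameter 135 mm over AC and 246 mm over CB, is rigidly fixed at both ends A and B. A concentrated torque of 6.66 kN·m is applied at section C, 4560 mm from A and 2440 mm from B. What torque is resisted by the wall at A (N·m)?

308 N·m

Compatibility: T_A·a/J_AC = T_B·b/J_CB with T_A + T_B = T₀.
J_AC = 3.26×10^-5 m⁴, J_CB = 3.60×10^-4 m⁴, so T_A = T₀·(J_AC/a)/((J_AC/a)+(J_CB/b)) = 308.3 N·m, T_B = 6352 N·m.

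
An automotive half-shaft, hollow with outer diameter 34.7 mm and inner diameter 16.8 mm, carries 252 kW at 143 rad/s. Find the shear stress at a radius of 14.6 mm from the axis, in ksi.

27.7 ksi

ω = 143 rad/s, so T = P/ω = 252×10³ / 143.0 = 1762 N·m.
J = π(d_o⁴ − d_i⁴)/32 = π(0.0347⁴ − 0.0168⁴)/32 = 1.345×10^-7 m⁴.
Shear stress varies linearly with radius: τ = T·r/J = 1762 × 0.0146 / 1.345×10^-7 = 1.913×10^8 Pa.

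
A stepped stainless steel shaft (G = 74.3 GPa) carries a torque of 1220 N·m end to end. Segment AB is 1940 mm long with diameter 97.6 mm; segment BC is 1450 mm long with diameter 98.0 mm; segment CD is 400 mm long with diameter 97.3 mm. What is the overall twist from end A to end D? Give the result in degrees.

0.398°

J_AB = π(0.0976)⁴/32 = 8.91×10^-6 m⁴; J_BC = π(0.0980)⁴/32 = 9.06×10^-6 m⁴; J_CD = π(0.0973)⁴/32 = 8.80×10^-6 m⁴.
θ = (T/G)·Σ L_i/J_i = (1220/74.3×10⁹)·(1.94/8.91×10^-6 + 1.45/9.06×10^-6 + 0.400/8.80×10^-6) = 6.951×10^-3 rad.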